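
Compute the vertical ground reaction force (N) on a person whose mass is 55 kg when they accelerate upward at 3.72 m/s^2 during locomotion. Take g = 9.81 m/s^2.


GRF = m * (g + a)
GRF = 55 * (9.81 + 3.72)
GRF = 55 * 13.5300
GRF = 744.1500


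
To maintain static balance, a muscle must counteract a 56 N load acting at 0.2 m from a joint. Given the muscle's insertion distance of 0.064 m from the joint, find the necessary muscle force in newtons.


F_muscle = W * d_load / d_muscle
F_muscle = 56 * 0.2 / 0.064
Numerator = 11.2000
F_muscle = 175.0000


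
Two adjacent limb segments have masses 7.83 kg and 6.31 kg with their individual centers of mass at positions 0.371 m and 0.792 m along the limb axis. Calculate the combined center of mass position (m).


COM = (m1*x1 + m2*x2) / (m1 + m2)
COM = (7.83*0.371 + 6.31*0.792) / (7.83 + 6.31)
Numerator = 7.9024
Denominator = 14.1400
COM = 0.5589


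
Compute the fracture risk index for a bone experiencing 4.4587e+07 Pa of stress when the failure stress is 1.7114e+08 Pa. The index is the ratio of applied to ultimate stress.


FRI = applied / ultimate
FRI = 4.4587e+07 / 1.7114e+08
FRI = 0.2605


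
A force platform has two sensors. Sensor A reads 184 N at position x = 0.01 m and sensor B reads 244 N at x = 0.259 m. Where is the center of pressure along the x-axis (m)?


COP_x = (F1*x1 + F2*x2) / (F1 + F2)
COP_x = (184*0.01 + 244*0.259) / (184 + 244)
Numerator = 65.0360
Denominator = 428
COP_x = 0.1520


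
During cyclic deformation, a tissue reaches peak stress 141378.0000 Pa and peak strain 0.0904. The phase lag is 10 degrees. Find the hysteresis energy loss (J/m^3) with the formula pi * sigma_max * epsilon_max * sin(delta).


E_loss = pi * sigma_max * epsilon_max * sin(delta)
delta = 10 deg = 0.1745 rad
sin(delta) = 0.1736
E_loss = pi * 141378.0000 * 0.0904 * 0.1736
E_loss = 6972.2085


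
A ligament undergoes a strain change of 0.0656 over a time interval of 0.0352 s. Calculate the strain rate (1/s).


strain_rate = delta_strain / delta_t
strain_rate = 0.0656 / 0.0352
strain_rate = 1.8636


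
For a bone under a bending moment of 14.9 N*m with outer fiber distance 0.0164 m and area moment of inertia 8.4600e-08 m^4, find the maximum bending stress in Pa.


sigma = M * c / I
sigma = 14.9 * 0.0164 / 8.4600e-08
M * c = 0.2444
sigma = 2.8884e+06


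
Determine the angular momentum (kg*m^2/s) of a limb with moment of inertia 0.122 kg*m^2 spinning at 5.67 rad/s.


L = I * omega
L = 0.122 * 5.67
L = 0.6917


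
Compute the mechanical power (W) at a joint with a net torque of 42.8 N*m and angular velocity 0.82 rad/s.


P = M * omega
P = 42.8 * 0.82
P = 35.0960


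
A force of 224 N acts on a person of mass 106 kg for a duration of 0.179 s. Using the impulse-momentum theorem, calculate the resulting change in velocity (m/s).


J = F * dt = 224 * 0.179 = 40.0960 N*s
delta_v = J / m
delta_v = 40.0960 / 106
delta_v = 0.3783


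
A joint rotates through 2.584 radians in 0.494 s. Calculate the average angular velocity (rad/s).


omega = delta_theta / delta_t
omega = 2.584 / 0.494
omega = 5.2308


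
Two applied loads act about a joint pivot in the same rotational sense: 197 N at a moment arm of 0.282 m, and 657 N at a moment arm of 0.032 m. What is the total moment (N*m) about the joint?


M = F1 * d1 + F2 * d2
M = 197 * 0.282 + 657 * 0.032
M = 55.5540 + 21.0240
M = 76.5780


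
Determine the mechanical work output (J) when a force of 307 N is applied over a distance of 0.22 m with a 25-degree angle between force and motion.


W = F * d * cos(theta)
theta = 25 deg = 0.4363 rad
cos(theta) = 0.9063
W = 307 * 0.22 * 0.9063
W = 61.2120


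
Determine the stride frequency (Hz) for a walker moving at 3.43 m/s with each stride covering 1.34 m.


f = v / stride_length
f = 3.43 / 1.34
f = 2.5597


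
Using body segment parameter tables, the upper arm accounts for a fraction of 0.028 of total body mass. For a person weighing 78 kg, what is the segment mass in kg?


m_segment = body_mass * fraction
m_segment = 78 * 0.028
m_segment = 2.1840


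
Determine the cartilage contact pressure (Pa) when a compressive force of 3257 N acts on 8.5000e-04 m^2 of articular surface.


P = F / A
P = 3257 / 8.5000e-04
P = 3.8318e+06


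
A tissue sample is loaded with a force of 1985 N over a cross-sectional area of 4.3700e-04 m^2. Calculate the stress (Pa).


stress = F / A
stress = 1985 / 4.3700e-04
stress = 4.5423e+06


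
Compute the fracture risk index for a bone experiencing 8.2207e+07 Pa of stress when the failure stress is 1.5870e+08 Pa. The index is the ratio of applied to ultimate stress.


FRI = applied / ultimate
FRI = 8.2207e+07 / 1.5870e+08
FRI = 0.5180


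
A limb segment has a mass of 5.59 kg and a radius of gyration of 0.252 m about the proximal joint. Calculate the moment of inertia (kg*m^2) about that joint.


I = m * k^2
I = 5.59 * 0.252^2
k^2 = 0.0635
I = 0.3550


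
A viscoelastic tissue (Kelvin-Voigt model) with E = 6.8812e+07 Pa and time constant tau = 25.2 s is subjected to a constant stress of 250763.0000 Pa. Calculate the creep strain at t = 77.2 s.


epsilon(t) = (sigma/E) * (1 - exp(-t/tau))
sigma/E = 250763.0000 / 6.8812e+07 = 0.0036
exp(-t/tau) = exp(-77.2 / 25.2) = 0.0467
epsilon = 0.0036 * (1 - 0.0467)
epsilon = 0.0035


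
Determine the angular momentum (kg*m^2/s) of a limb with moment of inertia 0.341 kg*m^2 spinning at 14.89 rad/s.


L = I * omega
L = 0.341 * 14.89
L = 5.0775


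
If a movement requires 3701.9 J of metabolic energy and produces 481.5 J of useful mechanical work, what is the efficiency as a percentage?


eta = (W_mech / E_meta) * 100
eta = (481.5 / 3701.9) * 100
ratio = 0.1301
eta = 13.0068


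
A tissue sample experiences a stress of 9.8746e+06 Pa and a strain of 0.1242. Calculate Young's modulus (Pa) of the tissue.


E = stress / strain
E = 9.8746e+06 / 0.1242
E = 7.9506e+07


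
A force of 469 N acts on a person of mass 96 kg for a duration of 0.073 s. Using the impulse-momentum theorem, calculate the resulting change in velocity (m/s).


J = F * dt = 469 * 0.073 = 34.2370 N*s
delta_v = J / m
delta_v = 34.2370 / 96
delta_v = 0.3566


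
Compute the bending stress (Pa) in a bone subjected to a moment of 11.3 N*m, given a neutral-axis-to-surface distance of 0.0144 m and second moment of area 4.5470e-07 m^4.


sigma = M * c / I
sigma = 11.3 * 0.0144 / 4.5470e-07
M * c = 0.1627
sigma = 357862.3268


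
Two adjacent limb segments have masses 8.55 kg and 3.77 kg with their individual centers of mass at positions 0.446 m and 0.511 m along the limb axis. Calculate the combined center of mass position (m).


COM = (m1*x1 + m2*x2) / (m1 + m2)
COM = (8.55*0.446 + 3.77*0.511) / (8.55 + 3.77)
Numerator = 5.7398
Denominator = 12.3200
COM = 0.4659


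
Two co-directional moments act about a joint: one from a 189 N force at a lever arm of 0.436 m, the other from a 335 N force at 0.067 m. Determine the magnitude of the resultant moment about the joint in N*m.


M = F1 * d1 + F2 * d2
M = 189 * 0.436 + 335 * 0.067
M = 82.4040 + 22.4450
M = 104.8490


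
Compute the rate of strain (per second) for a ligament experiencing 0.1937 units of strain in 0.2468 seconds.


strain_rate = delta_strain / delta_t
strain_rate = 0.1937 / 0.2468
strain_rate = 0.7848


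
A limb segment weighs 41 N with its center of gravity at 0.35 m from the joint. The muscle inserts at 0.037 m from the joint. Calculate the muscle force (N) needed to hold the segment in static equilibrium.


F_muscle = W * d_load / d_muscle
F_muscle = 41 * 0.35 / 0.037
Numerator = 14.3500
F_muscle = 387.8378


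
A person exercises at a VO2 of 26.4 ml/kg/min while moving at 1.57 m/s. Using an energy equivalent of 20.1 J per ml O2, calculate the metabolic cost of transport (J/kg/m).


Power per kg = VO2 * 20.1 / 60
Power per kg = 26.4 * 20.1 / 60 = 8.8440 W/kg
Cost = power_per_kg / speed
Cost = 8.8440 / 1.57
Cost = 5.6331


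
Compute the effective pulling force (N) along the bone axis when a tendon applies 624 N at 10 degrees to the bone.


F_eff = F_tendon * cos(theta)
theta = 10 deg = 0.1745 rad
cos(theta) = 0.9848
F_eff = 624 * 0.9848
F_eff = 614.5200


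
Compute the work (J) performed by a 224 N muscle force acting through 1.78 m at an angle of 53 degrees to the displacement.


W = F * d * cos(theta)
theta = 53 deg = 0.9250 rad
cos(theta) = 0.6018
W = 224 * 1.78 * 0.6018
W = 239.9557


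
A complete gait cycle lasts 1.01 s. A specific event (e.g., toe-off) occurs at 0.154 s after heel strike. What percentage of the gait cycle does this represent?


pct = (event_time / cycle_time) * 100
pct = (0.154 / 1.01) * 100
ratio = 0.1525
pct = 15.2475


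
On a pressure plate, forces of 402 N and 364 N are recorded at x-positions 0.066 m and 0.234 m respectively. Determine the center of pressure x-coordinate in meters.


COP_x = (F1*x1 + F2*x2) / (F1 + F2)
COP_x = (402*0.066 + 364*0.234) / (402 + 364)
Numerator = 111.7080
Denominator = 766
COP_x = 0.1458


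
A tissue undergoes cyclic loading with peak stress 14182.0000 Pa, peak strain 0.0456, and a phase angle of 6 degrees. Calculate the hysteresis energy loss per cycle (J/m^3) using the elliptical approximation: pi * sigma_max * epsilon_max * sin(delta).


E_loss = pi * sigma_max * epsilon_max * sin(delta)
delta = 6 deg = 0.1047 rad
sin(delta) = 0.1045
E_loss = pi * 14182.0000 * 0.0456 * 0.1045
E_loss = 212.3669


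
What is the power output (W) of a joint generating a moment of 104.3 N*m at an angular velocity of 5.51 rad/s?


P = M * omega
P = 104.3 * 5.51
P = 574.6930


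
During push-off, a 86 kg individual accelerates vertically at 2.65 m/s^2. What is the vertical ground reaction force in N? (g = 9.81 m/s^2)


GRF = m * (g + a)
GRF = 86 * (9.81 + 2.65)
GRF = 86 * 12.4600
GRF = 1071.5600


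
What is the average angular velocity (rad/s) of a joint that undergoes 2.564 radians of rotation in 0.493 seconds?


omega = delta_theta / delta_t
omega = 2.564 / 0.493
omega = 5.2008


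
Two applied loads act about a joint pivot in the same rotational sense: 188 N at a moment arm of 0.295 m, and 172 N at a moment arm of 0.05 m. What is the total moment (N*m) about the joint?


M = F1 * d1 + F2 * d2
M = 188 * 0.295 + 172 * 0.05
M = 55.4600 + 8.6000
M = 64.0600


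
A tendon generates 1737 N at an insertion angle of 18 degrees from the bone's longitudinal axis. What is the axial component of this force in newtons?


F_eff = F_tendon * cos(theta)
theta = 18 deg = 0.3142 rad
cos(theta) = 0.9511
F_eff = 1737 * 0.9511
F_eff = 1651.9852


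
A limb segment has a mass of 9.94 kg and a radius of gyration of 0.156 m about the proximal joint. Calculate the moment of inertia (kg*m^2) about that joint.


I = m * k^2
I = 9.94 * 0.156^2
k^2 = 0.0243
I = 0.2419


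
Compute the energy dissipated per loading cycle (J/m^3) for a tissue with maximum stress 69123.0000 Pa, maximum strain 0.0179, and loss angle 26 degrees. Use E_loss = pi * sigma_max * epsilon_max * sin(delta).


E_loss = pi * sigma_max * epsilon_max * sin(delta)
delta = 26 deg = 0.4538 rad
sin(delta) = 0.4384
E_loss = pi * 69123.0000 * 0.0179 * 0.4384
E_loss = 1703.9916


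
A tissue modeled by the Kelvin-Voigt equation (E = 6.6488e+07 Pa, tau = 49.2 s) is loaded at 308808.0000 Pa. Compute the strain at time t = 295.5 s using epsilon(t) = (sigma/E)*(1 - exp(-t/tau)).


epsilon(t) = (sigma/E) * (1 - exp(-t/tau))
sigma/E = 308808.0000 / 6.6488e+07 = 0.0046
exp(-t/tau) = exp(-295.5 / 49.2) = 0.0025
epsilon = 0.0046 * (1 - 0.0025)
epsilon = 0.0046


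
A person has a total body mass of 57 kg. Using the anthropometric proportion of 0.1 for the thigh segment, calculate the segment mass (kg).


m_segment = body_mass * fraction
m_segment = 57 * 0.1
m_segment = 5.7000


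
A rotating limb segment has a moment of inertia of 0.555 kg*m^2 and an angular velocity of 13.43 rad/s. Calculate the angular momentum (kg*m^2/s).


L = I * omega
L = 0.555 * 13.43
L = 7.4537


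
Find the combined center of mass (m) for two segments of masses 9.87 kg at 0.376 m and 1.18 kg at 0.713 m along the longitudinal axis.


COM = (m1*x1 + m2*x2) / (m1 + m2)
COM = (9.87*0.376 + 1.18*0.713) / (9.87 + 1.18)
Numerator = 4.5525
Denominator = 11.0500
COM = 0.4120


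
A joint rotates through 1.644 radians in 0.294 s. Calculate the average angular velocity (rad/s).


omega = delta_theta / delta_t
omega = 1.644 / 0.294
omega = 5.5918


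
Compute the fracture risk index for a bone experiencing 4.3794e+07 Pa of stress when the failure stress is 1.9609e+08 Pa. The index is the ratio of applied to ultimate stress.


FRI = applied / ultimate
FRI = 4.3794e+07 / 1.9609e+08
FRI = 0.2233


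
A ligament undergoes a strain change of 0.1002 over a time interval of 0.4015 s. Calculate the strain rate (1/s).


strain_rate = delta_strain / delta_t
strain_rate = 0.1002 / 0.4015
strain_rate = 0.2496


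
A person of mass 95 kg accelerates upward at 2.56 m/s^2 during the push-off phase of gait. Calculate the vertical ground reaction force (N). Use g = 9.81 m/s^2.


GRF = m * (g + a)
GRF = 95 * (9.81 + 2.56)
GRF = 95 * 12.3700
GRF = 1175.1500


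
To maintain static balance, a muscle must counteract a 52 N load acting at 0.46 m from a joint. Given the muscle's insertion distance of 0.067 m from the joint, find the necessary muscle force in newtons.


F_muscle = W * d_load / d_muscle
F_muscle = 52 * 0.46 / 0.067
Numerator = 23.9200
F_muscle = 357.0149


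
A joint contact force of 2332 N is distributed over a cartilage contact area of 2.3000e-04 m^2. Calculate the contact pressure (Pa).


P = F / A
P = 2332 / 2.3000e-04
P = 1.0139e+07


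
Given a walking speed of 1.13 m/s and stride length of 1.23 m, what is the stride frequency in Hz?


f = v / stride_length
f = 1.13 / 1.23
f = 0.9187


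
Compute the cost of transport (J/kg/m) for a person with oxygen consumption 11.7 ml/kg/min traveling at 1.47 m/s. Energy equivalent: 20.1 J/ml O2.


Power per kg = VO2 * 20.1 / 60
Power per kg = 11.7 * 20.1 / 60 = 3.9195 W/kg
Cost = power_per_kg / speed
Cost = 3.9195 / 1.47
Cost = 2.6663


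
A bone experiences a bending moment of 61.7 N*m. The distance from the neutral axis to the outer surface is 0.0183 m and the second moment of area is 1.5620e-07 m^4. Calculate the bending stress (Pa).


sigma = M * c / I
sigma = 61.7 * 0.0183 / 1.5620e-07
M * c = 1.1291
sigma = 7.2286e+06


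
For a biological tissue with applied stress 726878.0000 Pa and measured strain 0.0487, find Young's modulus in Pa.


E = stress / strain
E = 726878.0000 / 0.0487
E = 1.4926e+07


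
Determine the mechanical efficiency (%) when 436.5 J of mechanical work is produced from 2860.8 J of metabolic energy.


eta = (W_mech / E_meta) * 100
eta = (436.5 / 2860.8) * 100
ratio = 0.1526
eta = 15.2580


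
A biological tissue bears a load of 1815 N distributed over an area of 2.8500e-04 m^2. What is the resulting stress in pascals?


stress = F / A
stress = 1815 / 2.8500e-04
stress = 6.3684e+06


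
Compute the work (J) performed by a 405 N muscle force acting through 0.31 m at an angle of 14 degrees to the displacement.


W = F * d * cos(theta)
theta = 14 deg = 0.2443 rad
cos(theta) = 0.9703
W = 405 * 0.31 * 0.9703
W = 121.8206


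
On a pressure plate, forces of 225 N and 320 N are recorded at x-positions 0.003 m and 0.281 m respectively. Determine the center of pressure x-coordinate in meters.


COP_x = (F1*x1 + F2*x2) / (F1 + F2)
COP_x = (225*0.003 + 320*0.281) / (225 + 320)
Numerator = 90.5950
Denominator = 545
COP_x = 0.1662


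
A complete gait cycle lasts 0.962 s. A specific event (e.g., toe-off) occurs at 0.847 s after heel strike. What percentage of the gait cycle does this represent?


pct = (event_time / cycle_time) * 100
pct = (0.847 / 0.962) * 100
ratio = 0.8805
pct = 88.0457


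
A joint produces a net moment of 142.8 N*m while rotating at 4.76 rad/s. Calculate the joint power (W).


P = M * omega
P = 142.8 * 4.76
P = 679.7280


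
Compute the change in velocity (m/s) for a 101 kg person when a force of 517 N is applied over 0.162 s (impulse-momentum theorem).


J = F * dt = 517 * 0.162 = 83.7540 N*s
delta_v = J / m
delta_v = 83.7540 / 101
delta_v = 0.8292


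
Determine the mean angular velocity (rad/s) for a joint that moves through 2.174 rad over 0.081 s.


omega = delta_theta / delta_t
omega = 2.174 / 0.081
omega = 26.8395


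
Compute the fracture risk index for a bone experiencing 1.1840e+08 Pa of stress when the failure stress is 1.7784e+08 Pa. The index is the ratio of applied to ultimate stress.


FRI = applied / ultimate
FRI = 1.1840e+08 / 1.7784e+08
FRI = 0.6658


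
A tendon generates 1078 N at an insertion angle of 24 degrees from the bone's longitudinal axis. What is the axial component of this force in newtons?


F_eff = F_tendon * cos(theta)
theta = 24 deg = 0.4189 rad
cos(theta) = 0.9135
F_eff = 1078 * 0.9135
F_eff = 984.8020


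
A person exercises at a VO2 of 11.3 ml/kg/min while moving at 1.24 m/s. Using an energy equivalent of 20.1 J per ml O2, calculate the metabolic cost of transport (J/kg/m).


Power per kg = VO2 * 20.1 / 60
Power per kg = 11.3 * 20.1 / 60 = 3.7855 W/kg
Cost = power_per_kg / speed
Cost = 3.7855 / 1.24
Cost = 3.0528


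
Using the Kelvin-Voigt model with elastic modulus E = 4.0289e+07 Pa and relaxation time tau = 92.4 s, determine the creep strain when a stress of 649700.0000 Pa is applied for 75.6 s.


epsilon(t) = (sigma/E) * (1 - exp(-t/tau))
sigma/E = 649700.0000 / 4.0289e+07 = 0.0161
exp(-t/tau) = exp(-75.6 / 92.4) = 0.4412
epsilon = 0.0161 * (1 - 0.4412)
epsilon = 0.0090


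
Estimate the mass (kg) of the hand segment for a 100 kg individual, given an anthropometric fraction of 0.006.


m_segment = body_mass * fraction
m_segment = 100 * 0.006
m_segment = 0.6000


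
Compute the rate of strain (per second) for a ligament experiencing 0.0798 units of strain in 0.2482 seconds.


strain_rate = delta_strain / delta_t
strain_rate = 0.0798 / 0.2482
strain_rate = 0.3215


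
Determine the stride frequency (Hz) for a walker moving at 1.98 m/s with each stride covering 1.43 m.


f = v / stride_length
f = 1.98 / 1.43
f = 1.3846


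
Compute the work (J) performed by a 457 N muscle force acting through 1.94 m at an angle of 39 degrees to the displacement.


W = F * d * cos(theta)
theta = 39 deg = 0.6807 rad
cos(theta) = 0.7771
W = 457 * 1.94 * 0.7771
W = 689.0021


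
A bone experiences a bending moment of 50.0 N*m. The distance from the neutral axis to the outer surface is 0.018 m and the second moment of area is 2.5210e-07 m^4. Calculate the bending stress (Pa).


sigma = M * c / I
sigma = 50.0 * 0.018 / 2.5210e-07
M * c = 0.9000
sigma = 3.5700e+06


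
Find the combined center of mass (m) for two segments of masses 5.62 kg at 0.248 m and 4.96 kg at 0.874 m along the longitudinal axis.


COM = (m1*x1 + m2*x2) / (m1 + m2)
COM = (5.62*0.248 + 4.96*0.874) / (5.62 + 4.96)
Numerator = 5.7288
Denominator = 10.5800
COM = 0.5415


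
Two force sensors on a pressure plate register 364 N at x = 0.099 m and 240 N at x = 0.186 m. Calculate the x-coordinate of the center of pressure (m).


COP_x = (F1*x1 + F2*x2) / (F1 + F2)
COP_x = (364*0.099 + 240*0.186) / (364 + 240)
Numerator = 80.6760
Denominator = 604
COP_x = 0.1336


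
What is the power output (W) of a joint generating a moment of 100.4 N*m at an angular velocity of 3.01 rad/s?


P = M * omega
P = 100.4 * 3.01
P = 302.2040


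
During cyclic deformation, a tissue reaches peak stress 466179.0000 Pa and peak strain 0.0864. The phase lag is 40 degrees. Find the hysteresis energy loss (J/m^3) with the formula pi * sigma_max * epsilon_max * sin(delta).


E_loss = pi * sigma_max * epsilon_max * sin(delta)
delta = 40 deg = 0.6981 rad
sin(delta) = 0.6428
E_loss = pi * 466179.0000 * 0.0864 * 0.6428
E_loss = 81336.1887


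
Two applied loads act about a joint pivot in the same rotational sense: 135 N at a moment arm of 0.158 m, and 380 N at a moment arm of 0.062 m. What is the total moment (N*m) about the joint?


M = F1 * d1 + F2 * d2
M = 135 * 0.158 + 380 * 0.062
M = 21.3300 + 23.5600
M = 44.8900


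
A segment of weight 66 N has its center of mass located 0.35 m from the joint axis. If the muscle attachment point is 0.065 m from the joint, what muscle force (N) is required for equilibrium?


F_muscle = W * d_load / d_muscle
F_muscle = 66 * 0.35 / 0.065
Numerator = 23.1000
F_muscle = 355.3846


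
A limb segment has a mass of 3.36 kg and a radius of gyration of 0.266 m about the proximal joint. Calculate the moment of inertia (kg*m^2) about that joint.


I = m * k^2
I = 3.36 * 0.266^2
k^2 = 0.0708
I = 0.2377


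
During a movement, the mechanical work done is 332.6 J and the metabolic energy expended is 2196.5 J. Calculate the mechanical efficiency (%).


eta = (W_mech / E_meta) * 100
eta = (332.6 / 2196.5) * 100
ratio = 0.1514
eta = 15.1423


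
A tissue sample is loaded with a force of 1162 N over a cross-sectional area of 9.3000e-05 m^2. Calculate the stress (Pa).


stress = F / A
stress = 1162 / 9.3000e-05
stress = 1.2495e+07


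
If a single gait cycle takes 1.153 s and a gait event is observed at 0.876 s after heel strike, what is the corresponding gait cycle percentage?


pct = (event_time / cycle_time) * 100
pct = (0.876 / 1.153) * 100
ratio = 0.7598
pct = 75.9757


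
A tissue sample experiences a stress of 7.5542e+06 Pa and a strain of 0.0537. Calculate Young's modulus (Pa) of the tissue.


E = stress / strain
E = 7.5542e+06 / 0.0537
E = 1.4067e+08


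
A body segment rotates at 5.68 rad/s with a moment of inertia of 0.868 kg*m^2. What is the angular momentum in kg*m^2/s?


L = I * omega
L = 0.868 * 5.68
L = 4.9302


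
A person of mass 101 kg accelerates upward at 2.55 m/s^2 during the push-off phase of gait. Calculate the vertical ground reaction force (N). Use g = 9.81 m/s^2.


GRF = m * (g + a)
GRF = 101 * (9.81 + 2.55)
GRF = 101 * 12.3600
GRF = 1248.3600


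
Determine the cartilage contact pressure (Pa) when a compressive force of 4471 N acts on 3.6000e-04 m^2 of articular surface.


P = F / A
P = 4471 / 3.6000e-04
P = 1.2419e+07


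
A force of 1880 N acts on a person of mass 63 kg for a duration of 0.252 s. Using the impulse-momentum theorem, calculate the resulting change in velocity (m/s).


J = F * dt = 1880 * 0.252 = 473.7600 N*s
delta_v = J / m
delta_v = 473.7600 / 63
delta_v = 7.5200


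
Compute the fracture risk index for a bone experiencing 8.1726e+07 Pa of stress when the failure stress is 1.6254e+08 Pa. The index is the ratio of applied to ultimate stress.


FRI = applied / ultimate
FRI = 8.1726e+07 / 1.6254e+08
FRI = 0.5028


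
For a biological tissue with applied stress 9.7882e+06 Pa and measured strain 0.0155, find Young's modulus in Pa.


E = stress / strain
E = 9.7882e+06 / 0.0155
E = 6.3150e+08


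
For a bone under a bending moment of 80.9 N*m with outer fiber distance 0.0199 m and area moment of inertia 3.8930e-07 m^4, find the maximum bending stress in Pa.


sigma = M * c / I
sigma = 80.9 * 0.0199 / 3.8930e-07
M * c = 1.6099
sigma = 4.1354e+06


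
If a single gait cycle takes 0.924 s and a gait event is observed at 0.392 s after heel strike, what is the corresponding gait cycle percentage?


pct = (event_time / cycle_time) * 100
pct = (0.392 / 0.924) * 100
ratio = 0.4242
pct = 42.4242


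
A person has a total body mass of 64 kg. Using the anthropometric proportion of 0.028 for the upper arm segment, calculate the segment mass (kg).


m_segment = body_mass * fraction
m_segment = 64 * 0.028
m_segment = 1.7920


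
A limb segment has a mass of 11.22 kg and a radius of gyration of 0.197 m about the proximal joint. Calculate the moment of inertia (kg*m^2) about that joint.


I = m * k^2
I = 11.22 * 0.197^2
k^2 = 0.0388
I = 0.4354


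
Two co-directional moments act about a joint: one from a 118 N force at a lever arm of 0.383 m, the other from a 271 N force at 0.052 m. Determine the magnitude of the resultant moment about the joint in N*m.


M = F1 * d1 + F2 * d2
M = 118 * 0.383 + 271 * 0.052
M = 45.1940 + 14.0920
M = 59.2860


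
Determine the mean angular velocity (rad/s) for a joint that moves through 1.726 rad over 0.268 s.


omega = delta_theta / delta_t
omega = 1.726 / 0.268
omega = 6.4403


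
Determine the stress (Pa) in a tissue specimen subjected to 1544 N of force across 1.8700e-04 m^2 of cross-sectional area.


stress = F / A
stress = 1544 / 1.8700e-04
stress = 8.2567e+06


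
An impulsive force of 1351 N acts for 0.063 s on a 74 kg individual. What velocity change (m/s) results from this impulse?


J = F * dt = 1351 * 0.063 = 85.1130 N*s
delta_v = J / m
delta_v = 85.1130 / 74
delta_v = 1.1502


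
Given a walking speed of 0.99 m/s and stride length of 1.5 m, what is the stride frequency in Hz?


f = v / stride_length
f = 0.99 / 1.5
f = 0.6600


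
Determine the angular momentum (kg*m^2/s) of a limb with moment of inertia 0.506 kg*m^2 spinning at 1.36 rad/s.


L = I * omega
L = 0.506 * 1.36
L = 0.6882


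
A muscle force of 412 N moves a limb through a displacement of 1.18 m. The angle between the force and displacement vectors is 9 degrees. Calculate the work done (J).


W = F * d * cos(theta)
theta = 9 deg = 0.1571 rad
cos(theta) = 0.9877
W = 412 * 1.18 * 0.9877
W = 480.1746


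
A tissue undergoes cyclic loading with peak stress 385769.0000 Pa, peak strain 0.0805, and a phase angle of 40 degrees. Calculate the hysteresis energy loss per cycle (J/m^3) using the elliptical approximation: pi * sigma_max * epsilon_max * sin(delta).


E_loss = pi * sigma_max * epsilon_max * sin(delta)
delta = 40 deg = 0.6981 rad
sin(delta) = 0.6428
E_loss = pi * 385769.0000 * 0.0805 * 0.6428
E_loss = 62710.5450


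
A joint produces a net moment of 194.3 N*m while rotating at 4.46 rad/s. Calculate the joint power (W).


P = M * omega
P = 194.3 * 4.46
P = 866.5780


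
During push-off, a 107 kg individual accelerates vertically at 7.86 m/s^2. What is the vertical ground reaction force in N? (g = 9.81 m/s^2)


GRF = m * (g + a)
GRF = 107 * (9.81 + 7.86)
GRF = 107 * 17.6700
GRF = 1890.6900


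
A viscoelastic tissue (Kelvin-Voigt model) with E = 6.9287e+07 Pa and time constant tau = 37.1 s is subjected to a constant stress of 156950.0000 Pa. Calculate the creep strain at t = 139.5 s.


epsilon(t) = (sigma/E) * (1 - exp(-t/tau))
sigma/E = 156950.0000 / 6.9287e+07 = 0.0023
exp(-t/tau) = exp(-139.5 / 37.1) = 0.0233
epsilon = 0.0023 * (1 - 0.0233)
epsilon = 0.0022


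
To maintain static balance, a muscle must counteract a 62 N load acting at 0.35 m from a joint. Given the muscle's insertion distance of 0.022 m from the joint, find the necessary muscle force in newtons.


F_muscle = W * d_load / d_muscle
F_muscle = 62 * 0.35 / 0.022
Numerator = 21.7000
F_muscle = 986.3636


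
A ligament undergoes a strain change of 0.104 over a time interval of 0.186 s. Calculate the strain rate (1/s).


strain_rate = delta_strain / delta_t
strain_rate = 0.104 / 0.186
strain_rate = 0.5591


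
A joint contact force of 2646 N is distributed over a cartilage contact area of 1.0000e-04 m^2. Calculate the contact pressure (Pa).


P = F / A
P = 2646 / 1.0000e-04
P = 2.6460e+07


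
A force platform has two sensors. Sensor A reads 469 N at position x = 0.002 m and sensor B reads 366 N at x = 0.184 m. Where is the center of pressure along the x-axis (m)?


COP_x = (F1*x1 + F2*x2) / (F1 + F2)
COP_x = (469*0.002 + 366*0.184) / (469 + 366)
Numerator = 68.2820
Denominator = 835
COP_x = 0.0818


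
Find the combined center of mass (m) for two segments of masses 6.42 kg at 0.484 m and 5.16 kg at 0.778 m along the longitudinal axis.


COM = (m1*x1 + m2*x2) / (m1 + m2)
COM = (6.42*0.484 + 5.16*0.778) / (6.42 + 5.16)
Numerator = 7.1218
Denominator = 11.5800
COM = 0.6150


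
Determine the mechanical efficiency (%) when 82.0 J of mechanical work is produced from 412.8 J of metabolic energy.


eta = (W_mech / E_meta) * 100
eta = (82.0 / 412.8) * 100
ratio = 0.1986
eta = 19.8643


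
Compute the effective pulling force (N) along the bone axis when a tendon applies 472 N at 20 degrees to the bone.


F_eff = F_tendon * cos(theta)
theta = 20 deg = 0.3491 rad
cos(theta) = 0.9397
F_eff = 472 * 0.9397
F_eff = 443.5349


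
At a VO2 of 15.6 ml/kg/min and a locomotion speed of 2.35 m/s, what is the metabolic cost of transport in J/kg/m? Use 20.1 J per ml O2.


Power per kg = VO2 * 20.1 / 60
Power per kg = 15.6 * 20.1 / 60 = 5.2260 W/kg
Cost = power_per_kg / speed
Cost = 5.2260 / 2.35
Cost = 2.2238


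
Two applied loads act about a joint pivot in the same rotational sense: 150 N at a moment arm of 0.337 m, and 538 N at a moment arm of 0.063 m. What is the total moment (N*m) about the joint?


M = F1 * d1 + F2 * d2
M = 150 * 0.337 + 538 * 0.063
M = 50.5500 + 33.8940
M = 84.4440


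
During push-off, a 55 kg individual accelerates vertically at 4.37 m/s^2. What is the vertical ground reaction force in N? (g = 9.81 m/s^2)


GRF = m * (g + a)
GRF = 55 * (9.81 + 4.37)
GRF = 55 * 14.1800
GRF = 779.9000


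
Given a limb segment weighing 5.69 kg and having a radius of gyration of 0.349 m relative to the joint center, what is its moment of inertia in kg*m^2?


I = m * k^2
I = 5.69 * 0.349^2
k^2 = 0.1218
I = 0.6930


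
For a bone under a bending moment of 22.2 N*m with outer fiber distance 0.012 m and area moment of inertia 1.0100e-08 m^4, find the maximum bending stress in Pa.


sigma = M * c / I
sigma = 22.2 * 0.012 / 1.0100e-08
M * c = 0.2664
sigma = 2.6376e+07


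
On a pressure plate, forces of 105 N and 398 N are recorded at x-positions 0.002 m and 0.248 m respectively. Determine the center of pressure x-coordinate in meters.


COP_x = (F1*x1 + F2*x2) / (F1 + F2)
COP_x = (105*0.002 + 398*0.248) / (105 + 398)
Numerator = 98.9140
Denominator = 503
COP_x = 0.1966


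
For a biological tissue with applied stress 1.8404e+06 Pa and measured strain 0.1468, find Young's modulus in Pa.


E = stress / strain
E = 1.8404e+06 / 0.1468
E = 1.2537e+07


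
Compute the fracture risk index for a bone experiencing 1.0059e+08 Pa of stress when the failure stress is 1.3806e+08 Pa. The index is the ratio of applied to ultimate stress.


FRI = applied / ultimate
FRI = 1.0059e+08 / 1.3806e+08
FRI = 0.7286


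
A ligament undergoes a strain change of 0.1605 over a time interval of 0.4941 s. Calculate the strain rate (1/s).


strain_rate = delta_strain / delta_t
strain_rate = 0.1605 / 0.4941
strain_rate = 0.3248


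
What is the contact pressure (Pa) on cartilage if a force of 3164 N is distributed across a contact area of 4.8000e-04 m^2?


P = F / A
P = 3164 / 4.8000e-04
P = 6.5917e+06


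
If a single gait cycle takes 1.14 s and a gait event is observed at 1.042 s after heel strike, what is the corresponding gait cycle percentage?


pct = (event_time / cycle_time) * 100
pct = (1.042 / 1.14) * 100
ratio = 0.9140
pct = 91.4035


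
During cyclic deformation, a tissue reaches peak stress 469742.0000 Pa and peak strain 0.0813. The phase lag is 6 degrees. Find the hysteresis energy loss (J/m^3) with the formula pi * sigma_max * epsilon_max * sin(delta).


E_loss = pi * sigma_max * epsilon_max * sin(delta)
delta = 6 deg = 0.1047 rad
sin(delta) = 0.1045
E_loss = pi * 469742.0000 * 0.0813 * 0.1045
E_loss = 12541.0638


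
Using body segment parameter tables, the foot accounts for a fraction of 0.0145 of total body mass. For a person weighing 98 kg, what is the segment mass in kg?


m_segment = body_mass * fraction
m_segment = 98 * 0.0145
m_segment = 1.4210


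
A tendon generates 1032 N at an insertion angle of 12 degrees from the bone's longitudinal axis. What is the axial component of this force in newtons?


F_eff = F_tendon * cos(theta)
theta = 12 deg = 0.2094 rad
cos(theta) = 0.9781
F_eff = 1032 * 0.9781
F_eff = 1009.4483


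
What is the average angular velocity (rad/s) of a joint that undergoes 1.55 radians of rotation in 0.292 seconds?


omega = delta_theta / delta_t
omega = 1.55 / 0.292
omega = 5.3082


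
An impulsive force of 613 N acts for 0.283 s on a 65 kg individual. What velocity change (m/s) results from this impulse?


J = F * dt = 613 * 0.283 = 173.4790 N*s
delta_v = J / m
delta_v = 173.4790 / 65
delta_v = 2.6689


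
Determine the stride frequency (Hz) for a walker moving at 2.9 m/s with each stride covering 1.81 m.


f = v / stride_length
f = 2.9 / 1.81
f = 1.6022


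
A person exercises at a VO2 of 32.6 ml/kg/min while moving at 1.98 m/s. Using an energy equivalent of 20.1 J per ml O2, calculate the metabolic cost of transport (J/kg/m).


Power per kg = VO2 * 20.1 / 60
Power per kg = 32.6 * 20.1 / 60 = 10.9210 W/kg
Cost = power_per_kg / speed
Cost = 10.9210 / 1.98
Cost = 5.5157


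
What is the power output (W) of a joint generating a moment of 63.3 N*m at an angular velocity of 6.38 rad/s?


P = M * omega
P = 63.3 * 6.38
P = 403.8540


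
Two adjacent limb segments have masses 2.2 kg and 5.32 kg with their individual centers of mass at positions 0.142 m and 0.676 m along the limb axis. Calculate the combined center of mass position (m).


COM = (m1*x1 + m2*x2) / (m1 + m2)
COM = (2.2*0.142 + 5.32*0.676) / (2.2 + 5.32)
Numerator = 3.9087
Denominator = 7.5200
COM = 0.5198


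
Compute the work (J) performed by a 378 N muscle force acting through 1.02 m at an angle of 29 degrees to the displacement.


W = F * d * cos(theta)
theta = 29 deg = 0.5061 rad
cos(theta) = 0.8746
W = 378 * 1.02 * 0.8746
W = 337.2184


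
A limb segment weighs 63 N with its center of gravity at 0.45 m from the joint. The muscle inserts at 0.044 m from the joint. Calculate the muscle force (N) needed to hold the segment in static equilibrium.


F_muscle = W * d_load / d_muscle
F_muscle = 63 * 0.45 / 0.044
Numerator = 28.3500
F_muscle = 644.3182


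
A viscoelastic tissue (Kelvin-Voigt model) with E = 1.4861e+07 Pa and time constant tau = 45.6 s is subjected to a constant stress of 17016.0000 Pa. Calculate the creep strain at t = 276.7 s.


epsilon(t) = (sigma/E) * (1 - exp(-t/tau))
sigma/E = 17016.0000 / 1.4861e+07 = 0.0011
exp(-t/tau) = exp(-276.7 / 45.6) = 0.0023
epsilon = 0.0011 * (1 - 0.0023)
epsilon = 0.0011


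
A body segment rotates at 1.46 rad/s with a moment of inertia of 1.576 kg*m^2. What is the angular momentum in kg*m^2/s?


L = I * omega
L = 1.576 * 1.46
L = 2.3010


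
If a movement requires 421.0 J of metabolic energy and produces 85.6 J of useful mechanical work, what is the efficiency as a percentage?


eta = (W_mech / E_meta) * 100
eta = (85.6 / 421.0) * 100
ratio = 0.2033
eta = 20.3325


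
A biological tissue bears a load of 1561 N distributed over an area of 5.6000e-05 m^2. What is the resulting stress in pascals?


stress = F / A
stress = 1561 / 5.6000e-05
stress = 2.7875e+07


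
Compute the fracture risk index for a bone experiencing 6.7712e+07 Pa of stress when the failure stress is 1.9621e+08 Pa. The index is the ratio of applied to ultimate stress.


FRI = applied / ultimate
FRI = 6.7712e+07 / 1.9621e+08
FRI = 0.3451


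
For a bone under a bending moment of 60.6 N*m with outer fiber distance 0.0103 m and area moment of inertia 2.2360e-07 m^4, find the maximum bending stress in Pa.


sigma = M * c / I
sigma = 60.6 * 0.0103 / 2.2360e-07
M * c = 0.6242
sigma = 2.7915e+06


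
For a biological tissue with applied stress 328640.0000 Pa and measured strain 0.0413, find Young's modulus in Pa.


E = stress / strain
E = 328640.0000 / 0.0413
E = 7.9574e+06


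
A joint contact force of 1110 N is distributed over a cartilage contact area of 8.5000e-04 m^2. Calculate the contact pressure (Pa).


P = F / A
P = 1110 / 8.5000e-04
P = 1.3059e+06


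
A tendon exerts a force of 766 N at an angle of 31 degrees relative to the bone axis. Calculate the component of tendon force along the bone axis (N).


F_eff = F_tendon * cos(theta)
theta = 31 deg = 0.5411 rad
cos(theta) = 0.8572
F_eff = 766 * 0.8572
F_eff = 656.5902


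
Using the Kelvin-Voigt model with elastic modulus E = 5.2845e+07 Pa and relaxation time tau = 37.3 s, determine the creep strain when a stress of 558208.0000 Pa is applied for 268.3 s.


epsilon(t) = (sigma/E) * (1 - exp(-t/tau))
sigma/E = 558208.0000 / 5.2845e+07 = 0.0106
exp(-t/tau) = exp(-268.3 / 37.3) = 7.5181e-04
epsilon = 0.0106 * (1 - 7.5181e-04)
epsilon = 0.0106


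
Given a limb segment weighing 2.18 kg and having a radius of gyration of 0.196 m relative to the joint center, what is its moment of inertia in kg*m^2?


I = m * k^2
I = 2.18 * 0.196^2
k^2 = 0.0384
I = 0.0837


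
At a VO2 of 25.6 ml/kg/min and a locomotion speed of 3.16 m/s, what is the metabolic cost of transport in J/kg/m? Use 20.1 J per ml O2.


Power per kg = VO2 * 20.1 / 60
Power per kg = 25.6 * 20.1 / 60 = 8.5760 W/kg
Cost = power_per_kg / speed
Cost = 8.5760 / 3.16
Cost = 2.7139


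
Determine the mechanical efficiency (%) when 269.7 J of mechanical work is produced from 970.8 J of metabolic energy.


eta = (W_mech / E_meta) * 100
eta = (269.7 / 970.8) * 100
ratio = 0.2778
eta = 27.7812


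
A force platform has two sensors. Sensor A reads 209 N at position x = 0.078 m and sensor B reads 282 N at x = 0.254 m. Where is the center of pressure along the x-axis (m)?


COP_x = (F1*x1 + F2*x2) / (F1 + F2)
COP_x = (209*0.078 + 282*0.254) / (209 + 282)
Numerator = 87.9300
Denominator = 491
COP_x = 0.1791


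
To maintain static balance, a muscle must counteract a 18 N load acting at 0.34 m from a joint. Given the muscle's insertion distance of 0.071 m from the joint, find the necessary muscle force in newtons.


F_muscle = W * d_load / d_muscle
F_muscle = 18 * 0.34 / 0.071
Numerator = 6.1200
F_muscle = 86.1972


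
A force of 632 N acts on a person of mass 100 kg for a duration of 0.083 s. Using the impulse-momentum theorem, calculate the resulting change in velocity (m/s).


J = F * dt = 632 * 0.083 = 52.4560 N*s
delta_v = J / m
delta_v = 52.4560 / 100
delta_v = 0.5246


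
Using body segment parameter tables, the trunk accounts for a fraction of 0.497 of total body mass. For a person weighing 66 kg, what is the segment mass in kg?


m_segment = body_mass * fraction
m_segment = 66 * 0.497
m_segment = 32.8020


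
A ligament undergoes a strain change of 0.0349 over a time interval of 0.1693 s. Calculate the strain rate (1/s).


strain_rate = delta_strain / delta_t
strain_rate = 0.0349 / 0.1693
strain_rate = 0.2061


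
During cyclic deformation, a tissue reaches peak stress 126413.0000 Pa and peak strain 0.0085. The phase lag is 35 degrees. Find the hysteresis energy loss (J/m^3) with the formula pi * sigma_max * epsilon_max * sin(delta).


E_loss = pi * sigma_max * epsilon_max * sin(delta)
delta = 35 deg = 0.6109 rad
sin(delta) = 0.5736
E_loss = pi * 126413.0000 * 0.0085 * 0.5736
E_loss = 1936.2072


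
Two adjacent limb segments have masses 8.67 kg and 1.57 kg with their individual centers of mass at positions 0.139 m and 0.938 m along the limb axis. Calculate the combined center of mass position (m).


COM = (m1*x1 + m2*x2) / (m1 + m2)
COM = (8.67*0.139 + 1.57*0.938) / (8.67 + 1.57)
Numerator = 2.6778
Denominator = 10.2400
COM = 0.2615


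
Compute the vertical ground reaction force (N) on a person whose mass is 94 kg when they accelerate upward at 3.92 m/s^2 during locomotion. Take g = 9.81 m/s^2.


GRF = m * (g + a)
GRF = 94 * (9.81 + 3.92)
GRF = 94 * 13.7300
GRF = 1290.6200
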